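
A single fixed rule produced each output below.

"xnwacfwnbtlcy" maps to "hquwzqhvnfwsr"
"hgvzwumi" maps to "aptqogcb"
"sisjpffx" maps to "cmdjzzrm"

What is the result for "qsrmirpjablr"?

The transformation: shift every letter 6 places backward in the alphabet (wrapping around), then move the first character to the end.
On "qsrmirpjablr" that produces "mlgcljduvflk".
(Check on "sisjpffx": → "mcmdjzzr" → "cmdjzzrm" ✓)

mlgcljduvflk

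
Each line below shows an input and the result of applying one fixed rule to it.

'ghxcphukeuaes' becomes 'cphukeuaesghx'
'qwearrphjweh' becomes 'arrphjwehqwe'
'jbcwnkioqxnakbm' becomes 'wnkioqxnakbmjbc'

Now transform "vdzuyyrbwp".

uyyrbwpvdz

Each output is the input with this applied: move the first 3 characters to the end (rotate left by 3).
Doing the same to "vdzuyyrbwp": "uyyrbwpvdz".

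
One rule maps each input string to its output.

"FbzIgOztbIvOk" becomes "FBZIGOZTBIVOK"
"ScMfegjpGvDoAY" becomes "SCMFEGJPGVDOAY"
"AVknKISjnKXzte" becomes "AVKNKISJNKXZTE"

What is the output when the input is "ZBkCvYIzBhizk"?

ZBKCVYIZBHIZK

Looking at the pairs, the operation is to convert every letter to uppercase.
For "ZBkCvYIzBhizk" the result is "ZBKCVYIZBHIZK".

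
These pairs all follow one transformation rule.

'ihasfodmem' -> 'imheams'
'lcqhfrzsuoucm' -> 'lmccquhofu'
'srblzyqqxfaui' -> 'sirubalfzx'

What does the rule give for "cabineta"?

The pattern: take characters alternately from the front and the back (1st, last, 2nd, 2nd-last, ...), then delete the last 3 characters.
On "cabineta": the first step gives "caatbein", and the second then gives "caatb".

caatb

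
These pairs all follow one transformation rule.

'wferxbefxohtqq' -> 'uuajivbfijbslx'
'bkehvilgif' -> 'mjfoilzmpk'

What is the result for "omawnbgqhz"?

Looking at the pairs, the operation is to shift every letter 4 places forward in the alphabet (wrapping around), then move the last 2 characters to the front (rotate right by 2).
For "omawnbgqhz", step one produces "sqearfkuld"; step two turns that into "ldsqearfku".

ldsqearfku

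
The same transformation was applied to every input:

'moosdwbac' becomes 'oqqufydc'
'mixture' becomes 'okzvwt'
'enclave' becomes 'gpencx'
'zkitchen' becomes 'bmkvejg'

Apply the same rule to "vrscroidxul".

xtuetqkfzw

The transformation: delete the last character, then shift every letter 2 places forward in the alphabet (wrapping around).
Starting from "vrscroidxul": after the first operation, "vrscroidxu"; after the second, "xtuetqkfzw".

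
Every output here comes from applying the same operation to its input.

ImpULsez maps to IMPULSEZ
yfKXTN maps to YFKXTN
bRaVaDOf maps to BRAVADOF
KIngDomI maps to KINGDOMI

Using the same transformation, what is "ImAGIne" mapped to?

What's happening: convert every letter to uppercase.
Applying that to "ImAGIne" gives "IMAGINE".

IMAGINE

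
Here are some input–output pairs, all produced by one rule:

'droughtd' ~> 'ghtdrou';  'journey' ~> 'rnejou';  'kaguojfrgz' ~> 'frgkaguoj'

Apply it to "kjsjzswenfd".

enfkjsjzsw

Each output is the input with this applied: delete the last character, then move the last 3 characters to the front (rotate right by 3).
Applying both steps to "kjsjzswenfd": "kjsjzswenf", then "enfkjsjzsw".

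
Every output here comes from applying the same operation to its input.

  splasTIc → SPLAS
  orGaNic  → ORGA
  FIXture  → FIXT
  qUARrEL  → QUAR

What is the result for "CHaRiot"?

Each output is the input with this applied: delete the last 3 characters, then convert every letter to uppercase.
Applying that to "CHaRiot" gives "CHAR".

CHAR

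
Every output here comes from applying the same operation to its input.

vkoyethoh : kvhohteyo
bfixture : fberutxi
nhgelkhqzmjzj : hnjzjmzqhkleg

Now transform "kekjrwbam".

ekmabwrjk

Rule — reverse the string, then move the last 2 characters to the front (rotate right by 2).
For "kekjrwbam", step one produces "mabwrjkek"; step two turns that into "ekmabwrjk".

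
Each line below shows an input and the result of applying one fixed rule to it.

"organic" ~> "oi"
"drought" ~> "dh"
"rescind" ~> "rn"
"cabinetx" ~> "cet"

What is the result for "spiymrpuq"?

srp

The rule is to swap each adjacent pair of characters (1↔2, 3↔4, ...), then keep one character in every 3, starting at position 2 (positions 2nd, 5th, 8th, ...).
Doing the same to "spiymrpuq": "srp".
(Check on "drought": → "rduohgt" → "dh" ✓)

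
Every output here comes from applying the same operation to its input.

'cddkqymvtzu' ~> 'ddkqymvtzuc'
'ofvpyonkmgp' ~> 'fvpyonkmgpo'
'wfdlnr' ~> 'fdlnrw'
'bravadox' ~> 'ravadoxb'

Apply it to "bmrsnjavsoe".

mrsnjavsoeb

The pattern: move the first character to the end.
"bmrsnjavsoe" → "mrsnjavsoeb".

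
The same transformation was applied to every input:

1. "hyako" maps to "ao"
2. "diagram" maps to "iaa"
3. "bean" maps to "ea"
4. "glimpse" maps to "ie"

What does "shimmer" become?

The rule is to keep only the vowels.
Applying that to "shimmer" gives "ie".

ie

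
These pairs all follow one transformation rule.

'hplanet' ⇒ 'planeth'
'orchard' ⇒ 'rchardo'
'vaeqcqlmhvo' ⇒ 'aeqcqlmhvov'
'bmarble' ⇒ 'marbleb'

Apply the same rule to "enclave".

nclavee

Each output is the input with this applied: move the first character to the end.
Doing the same to "enclave": "nclavee".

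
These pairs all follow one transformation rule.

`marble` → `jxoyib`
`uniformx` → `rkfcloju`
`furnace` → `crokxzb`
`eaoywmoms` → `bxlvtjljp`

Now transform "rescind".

In each case the input is transformed by: shift every letter 3 places backward in the alphabet (wrapping around).
So "rescind" becomes "obpzfka".

obpzfka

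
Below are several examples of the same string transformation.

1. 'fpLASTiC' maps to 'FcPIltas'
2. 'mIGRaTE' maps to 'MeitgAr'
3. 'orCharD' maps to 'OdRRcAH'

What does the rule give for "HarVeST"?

What's happening: take characters alternately from the front and the back (1st, last, 2nd, 2nd-last, ...), then flip the case of every letter.
Working it through for "HarVeST": intermediate "HTaSreV", final "htAsREv".
(Check on "fpLASTiC": → "fCpiLTAS" → "FcPIltas" ✓)

htAsREv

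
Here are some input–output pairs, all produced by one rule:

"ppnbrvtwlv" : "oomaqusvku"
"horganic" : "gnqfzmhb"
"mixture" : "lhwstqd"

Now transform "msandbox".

lrzmcanw

Rule — shift every letter 1 place backward in the alphabet (wrapping around).
For "msandbox" the result is "lrzmcanw".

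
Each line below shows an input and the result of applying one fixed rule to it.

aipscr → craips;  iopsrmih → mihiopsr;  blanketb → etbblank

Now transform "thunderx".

The pattern: swap the front and back halves of the string, then move the first character to the end.
Applying both steps to "thunderx": "derxthun", then "erxthund".

erxthund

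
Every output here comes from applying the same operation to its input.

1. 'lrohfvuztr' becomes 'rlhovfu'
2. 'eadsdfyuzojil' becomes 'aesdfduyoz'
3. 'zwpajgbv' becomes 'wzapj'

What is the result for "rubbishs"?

Looking at the pairs, the operation is to delete the last 3 characters, then swap each adjacent pair of characters (1↔2, 3↔4, ...).
Working it through for "rubbishs": intermediate "rubbi", final "urbbi".

urbbi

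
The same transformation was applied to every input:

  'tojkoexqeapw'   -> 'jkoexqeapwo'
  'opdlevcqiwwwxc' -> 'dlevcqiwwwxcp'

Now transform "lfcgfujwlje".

cgfujwljef

Each output is the input with this applied: delete the first character, then move the first character to the end.
Applying both steps to "lfcgfujwlje": "fcgfujwlje", then "cgfujwljef".
(Check on "opdlevcqiwwwxc": → "pdlevcqiwwwxc" → "dlevcqiwwwxcp" ✓)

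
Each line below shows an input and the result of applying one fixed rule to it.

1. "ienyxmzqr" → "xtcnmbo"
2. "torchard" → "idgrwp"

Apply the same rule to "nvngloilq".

ckcvadx

In each case the input is transformed by: shift every letter 11 places backward in the alphabet (wrapping around), then delete the last 2 characters.
Applying both steps to "nvngloilq": "ckcvadxaf", then "ckcvadx".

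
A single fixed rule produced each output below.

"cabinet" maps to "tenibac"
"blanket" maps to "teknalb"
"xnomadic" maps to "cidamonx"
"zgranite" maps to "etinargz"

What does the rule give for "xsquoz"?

The rule is to reverse the string.
Doing the same to "xsquoz": "zouqsx".

zouqsx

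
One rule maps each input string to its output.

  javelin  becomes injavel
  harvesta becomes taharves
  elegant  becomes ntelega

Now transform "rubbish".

The pattern: move the last 2 characters to the front (rotate right by 2).
So "rubbish" becomes "shrubbi".

shrubbi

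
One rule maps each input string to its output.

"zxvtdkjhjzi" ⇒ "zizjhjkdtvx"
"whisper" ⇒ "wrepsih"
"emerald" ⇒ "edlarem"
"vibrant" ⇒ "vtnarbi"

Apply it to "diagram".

Each output is the input with this applied: reverse the string, then move the last character to the front.
Applying that to "diagram" gives "dmargai".

dmargai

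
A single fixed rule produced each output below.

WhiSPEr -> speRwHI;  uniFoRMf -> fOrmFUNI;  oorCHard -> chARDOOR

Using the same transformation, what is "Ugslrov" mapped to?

What's happening: flip the case of every letter, then move the first 3 characters to the end (rotate left by 3).
Working it through for "Ugslrov": intermediate "uGSLROV", final "LROVuGS".

LROVuGS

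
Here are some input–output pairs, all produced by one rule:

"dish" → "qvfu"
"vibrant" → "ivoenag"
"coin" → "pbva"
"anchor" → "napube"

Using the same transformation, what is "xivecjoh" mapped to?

kvirpwbu

Looking at the pairs, the operation is to shift every letter 13 places forward in the alphabet (wrapping around) — i.e. ROT13.
"xivecjoh" → "kvirpwbu".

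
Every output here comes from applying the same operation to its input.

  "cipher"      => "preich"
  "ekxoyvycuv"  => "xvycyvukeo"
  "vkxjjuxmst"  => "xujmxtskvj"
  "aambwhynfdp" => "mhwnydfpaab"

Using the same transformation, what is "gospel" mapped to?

In each case the input is transformed by: swap each adjacent pair of characters (1↔2, 3↔4, ...), then move the first 3 characters to the end (rotate left by 3).
Applying both steps to "gospel": "ogpsle", then "sleogp".

sleogp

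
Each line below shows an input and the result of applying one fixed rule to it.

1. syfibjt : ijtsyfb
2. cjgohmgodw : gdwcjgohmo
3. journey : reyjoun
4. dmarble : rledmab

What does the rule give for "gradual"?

dalgrau

What's happening: move the last 3 characters to the front (rotate right by 3), then swap the first and last characters.
Working it through for "gradual": intermediate "ualgrad", final "dalgrau".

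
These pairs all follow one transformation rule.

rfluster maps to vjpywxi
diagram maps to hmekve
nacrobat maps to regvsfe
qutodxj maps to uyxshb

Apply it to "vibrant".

zmfver

The rule is to delete the last character, then shift every letter 4 places forward in the alphabet (wrapping around).
On "vibrant": the first step gives "vibran", and the second then gives "zmfver".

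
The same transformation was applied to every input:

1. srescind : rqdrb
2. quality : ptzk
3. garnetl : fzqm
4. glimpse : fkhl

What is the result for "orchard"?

nqbg

Looking at the pairs, the operation is to delete the last 3 characters, then shift every letter 1 place backward in the alphabet (wrapping around).
Working it through for "orchard": intermediate "orch", final "nqbg".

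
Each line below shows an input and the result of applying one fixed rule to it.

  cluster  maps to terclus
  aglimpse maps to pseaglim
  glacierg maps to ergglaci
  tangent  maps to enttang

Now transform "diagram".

ramdiag

In each case the input is transformed by: move the last 3 characters to the front (rotate right by 3).
On "diagram" that produces "ramdiag".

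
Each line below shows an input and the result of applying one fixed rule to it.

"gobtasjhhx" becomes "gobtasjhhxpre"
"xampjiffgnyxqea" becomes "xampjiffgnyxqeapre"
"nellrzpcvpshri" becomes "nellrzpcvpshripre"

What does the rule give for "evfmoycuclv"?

evfmoycuclvpre

The rule is to append "pre".
For "evfmoycuclv" the result is "evfmoycuclvpre".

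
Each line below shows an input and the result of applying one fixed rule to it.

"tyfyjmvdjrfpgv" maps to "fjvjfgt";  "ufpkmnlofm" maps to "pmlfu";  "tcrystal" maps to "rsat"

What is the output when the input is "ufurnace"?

Looking at the pairs, the operation is to move the first 2 characters to the end (rotate left by 2), then keep every other character starting from the first (positions 1st, 3rd, 5th, ...).
Applying that to "ufurnace" gives "uncu".

uncu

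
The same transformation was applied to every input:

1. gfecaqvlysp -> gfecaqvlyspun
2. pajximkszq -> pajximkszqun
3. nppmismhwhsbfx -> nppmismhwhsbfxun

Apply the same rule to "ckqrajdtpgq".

Looking at the pairs, the operation is to append "un".
On "ckqrajdtpgq" that produces "ckqrajdtpgqun".

ckqrajdtpgqun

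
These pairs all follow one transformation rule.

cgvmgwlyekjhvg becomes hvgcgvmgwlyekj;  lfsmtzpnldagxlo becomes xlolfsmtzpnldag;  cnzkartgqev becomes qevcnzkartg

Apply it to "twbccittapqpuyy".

Rule — move the last 3 characters to the front (rotate right by 3).
For "twbccittapqpuyy" the result is "uyytwbccittapqp".

uyytwbccittapqp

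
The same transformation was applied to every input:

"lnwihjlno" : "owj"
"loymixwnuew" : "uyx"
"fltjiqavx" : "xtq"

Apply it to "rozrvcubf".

fzc

Looking at the pairs, the operation is to keep one character in every 3, starting at position 3 (positions 3rd, 6th, 9th, ...), then move the last character to the front.
For "rozrvcubf" the result is "fzc".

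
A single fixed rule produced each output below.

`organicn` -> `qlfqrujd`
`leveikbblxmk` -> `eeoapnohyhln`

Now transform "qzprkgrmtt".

Looking at the pairs, the operation is to shift every letter 3 places forward in the alphabet (wrapping around), then swap the front and back halves of the string.
Working it through for "qzprkgrmtt": intermediate "tcsunjupww", final "jupwwtcsun".
(Check on "organicn": → "rujdqlfq" → "qlfqrujd" ✓)

jupwwtcsun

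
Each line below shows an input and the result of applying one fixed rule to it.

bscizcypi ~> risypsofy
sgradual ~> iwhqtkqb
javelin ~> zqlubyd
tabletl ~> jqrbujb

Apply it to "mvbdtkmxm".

clrtjacnc

Looking at the pairs, the operation is to shift every letter 10 places backward in the alphabet (wrapping around).
For "mvbdtkmxm" the result is "clrtjacnc".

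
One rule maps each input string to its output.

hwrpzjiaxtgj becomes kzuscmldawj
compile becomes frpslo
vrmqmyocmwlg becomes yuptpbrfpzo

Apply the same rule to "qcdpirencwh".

tfgsluhqfz

In each case the input is transformed by: delete the last character, then shift every letter 3 places forward in the alphabet (wrapping around).
"qcdpirencwh" → "qcdpirencw" → "tfgsluhqfz".
(Check on "vrmqmyocmwlg": → "vrmqmyocmwl" → "yuptpbrfpzo" ✓)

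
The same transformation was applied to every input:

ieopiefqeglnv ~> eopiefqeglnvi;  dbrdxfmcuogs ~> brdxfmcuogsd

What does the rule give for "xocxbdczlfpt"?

Looking at the pairs, the operation is to move the first character to the end.
On "xocxbdczlfpt" that produces "ocxbdczlfptx".

ocxbdczlfptx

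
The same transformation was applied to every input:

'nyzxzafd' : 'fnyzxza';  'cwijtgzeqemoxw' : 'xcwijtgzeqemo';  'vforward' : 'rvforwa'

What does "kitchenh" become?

Each output is the input with this applied: delete the last character, then move the last character to the front.
For "kitchenh", step one produces "kitchen"; step two turns that into "nkitche".

nkitche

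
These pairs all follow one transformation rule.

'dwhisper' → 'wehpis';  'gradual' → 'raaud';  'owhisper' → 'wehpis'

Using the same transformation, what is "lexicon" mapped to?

eoxci

Each output is the input with this applied: take characters alternately from the front and the back (1st, last, 2nd, 2nd-last, ...), then delete the first 2 characters.
"lexicon" → "eoxci".
(Check on "gradual": → "glraaud" → "raaud" ✓)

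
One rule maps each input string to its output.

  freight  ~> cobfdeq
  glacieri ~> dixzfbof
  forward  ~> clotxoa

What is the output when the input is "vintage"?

In each case the input is transformed by: shift every letter 3 places backward in the alphabet (wrapping around).
Applying that to "vintage" gives "sfkqxdb".

sfkqxdb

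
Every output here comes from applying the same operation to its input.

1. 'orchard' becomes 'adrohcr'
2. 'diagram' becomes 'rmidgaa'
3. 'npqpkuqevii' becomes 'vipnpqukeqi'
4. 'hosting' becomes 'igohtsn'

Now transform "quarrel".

rluqrae

In each case the input is transformed by: swap each adjacent pair of characters (1↔2, 3↔4, ...), then move the last 2 characters to the front (rotate right by 2).
For "quarrel", step one produces "uqraerl"; step two turns that into "rluqrae".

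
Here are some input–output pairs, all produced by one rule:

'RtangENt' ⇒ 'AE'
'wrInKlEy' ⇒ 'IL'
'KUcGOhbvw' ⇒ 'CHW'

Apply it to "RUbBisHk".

BS

In each case the input is transformed by: keep one character in every 3, starting at position 3 (positions 3rd, 6th, 9th, ...), then convert every letter to uppercase.
For "RUbBisHk", step one produces "bs"; step two turns that into "BS".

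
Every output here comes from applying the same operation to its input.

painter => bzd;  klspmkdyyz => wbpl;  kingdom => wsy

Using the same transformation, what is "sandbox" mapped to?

epj

The transformation: shift every letter 12 places forward in the alphabet (wrapping around), then keep one character in every 3, starting at position 1 (positions 1st, 4th, 7th, ...).
On "sandbox" that produces "epj".
(Check on "klspmkdyyz": → "wxebywpkkl" → "wbpl" ✓)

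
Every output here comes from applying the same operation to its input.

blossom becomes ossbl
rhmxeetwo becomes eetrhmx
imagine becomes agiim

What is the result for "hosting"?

The transformation: delete the last 2 characters, then move the last 3 characters to the front (rotate right by 3).
On "hosting": the first step gives "hosti", and the second then gives "stiho".

stiho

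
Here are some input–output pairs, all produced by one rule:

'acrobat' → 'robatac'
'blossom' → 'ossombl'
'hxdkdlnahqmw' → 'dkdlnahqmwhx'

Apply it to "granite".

anitegr

In each case the input is transformed by: move the first 2 characters to the end (rotate left by 2).
For "granite" the result is "anitegr".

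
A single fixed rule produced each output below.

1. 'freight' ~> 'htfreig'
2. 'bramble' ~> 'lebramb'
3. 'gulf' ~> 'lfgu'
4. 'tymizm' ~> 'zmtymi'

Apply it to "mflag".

agmfl

Rule — move the last 2 characters to the front (rotate right by 2).
Applying that to "mflag" gives "agmfl".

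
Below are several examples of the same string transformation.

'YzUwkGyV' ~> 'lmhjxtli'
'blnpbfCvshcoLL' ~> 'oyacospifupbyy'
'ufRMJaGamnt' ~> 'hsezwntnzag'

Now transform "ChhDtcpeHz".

The pattern: shift every letter 13 places forward in the alphabet (wrapping around) — i.e. ROT13, then convert every letter to lowercase.
"ChhDtcpeHz" → "PuuQgpcrUm" → "puuqgpcrum".

puuqgpcrum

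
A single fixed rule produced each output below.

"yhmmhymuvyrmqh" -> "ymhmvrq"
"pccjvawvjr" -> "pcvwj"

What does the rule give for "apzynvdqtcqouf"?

azndtqu

In each case the input is transformed by: keep every other character starting from the first (positions 1st, 3rd, 5th, ...).
Applying that to "apzynvdqtcqouf" gives "azndtqu".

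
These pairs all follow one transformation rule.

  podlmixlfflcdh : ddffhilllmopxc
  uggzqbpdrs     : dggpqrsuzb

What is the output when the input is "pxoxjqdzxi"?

The transformation: sort the characters into alphabetical order, then move the first character to the end.
"pxoxjqdzxi" → "dijopqxxxz" → "ijopqxxxzd".

ijopqxxxzd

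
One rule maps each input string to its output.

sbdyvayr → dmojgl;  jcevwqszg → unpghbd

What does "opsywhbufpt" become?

zadjhsmfq

The pattern: delete the last 2 characters, then shift every letter 11 places forward in the alphabet (wrapping around).
Starting from "opsywhbufpt": after the first operation, "opsywhbuf"; after the second, "zadjhsmfq".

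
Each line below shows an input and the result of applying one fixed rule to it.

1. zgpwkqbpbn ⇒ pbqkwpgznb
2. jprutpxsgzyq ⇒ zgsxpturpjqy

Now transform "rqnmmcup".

cmmnqrpu

In each case the input is transformed by: move the last 2 characters to the front (rotate right by 2), then reverse the string.
On "rqnmmcup": the first step gives "uprqnmmc", and the second then gives "cmmnqrpu".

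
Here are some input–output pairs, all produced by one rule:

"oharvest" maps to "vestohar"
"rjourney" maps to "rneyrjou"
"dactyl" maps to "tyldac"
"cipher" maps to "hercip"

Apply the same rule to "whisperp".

perpwhis

The rule is to swap the front and back halves of the string.
So "whisperp" becomes "perpwhis".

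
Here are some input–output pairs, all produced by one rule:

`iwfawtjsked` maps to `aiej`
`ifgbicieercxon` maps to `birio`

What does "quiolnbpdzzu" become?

oqzb

The rule is to keep one character in every 3, starting at position 1 (positions 1st, 4th, 7th, ...), then swap each adjacent pair of characters (1↔2, 3↔4, ...).
Applying both steps to "quiolnbpdzzu": "qobz", then "oqzb".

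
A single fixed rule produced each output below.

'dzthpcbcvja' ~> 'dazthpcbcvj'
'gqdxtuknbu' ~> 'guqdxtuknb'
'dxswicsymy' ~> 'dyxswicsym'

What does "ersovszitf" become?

Looking at the pairs, the operation is to swap the first and last characters, then move the last character to the front.
Doing the same to "ersovszitf": "efrsovszit".

efrsovszit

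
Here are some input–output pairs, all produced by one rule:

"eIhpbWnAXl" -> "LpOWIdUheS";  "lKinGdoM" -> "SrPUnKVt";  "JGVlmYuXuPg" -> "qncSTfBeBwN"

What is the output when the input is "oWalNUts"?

VdHSubAZ

The pattern: shift every letter 7 places forward in the alphabet (wrapping around), then flip the case of every letter.
On "oWalNUts": the first step gives "vDhsUBaz", and the second then gives "VdHSubAZ".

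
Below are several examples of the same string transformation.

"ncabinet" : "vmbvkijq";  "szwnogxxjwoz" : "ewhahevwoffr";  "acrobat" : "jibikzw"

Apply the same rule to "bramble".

jtmjziu

Rule — shift every letter 8 places forward in the alphabet (wrapping around), then move the last 3 characters to the front (rotate right by 3).
Applying both steps to "bramble": "jziujtm", then "jtmjziu".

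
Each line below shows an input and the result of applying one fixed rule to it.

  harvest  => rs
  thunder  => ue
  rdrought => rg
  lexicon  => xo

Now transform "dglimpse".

Each output is the input with this applied: keep one character in every 3, starting at position 3 (positions 3rd, 6th, 9th, ...).
"dglimpse" → "lp".

lp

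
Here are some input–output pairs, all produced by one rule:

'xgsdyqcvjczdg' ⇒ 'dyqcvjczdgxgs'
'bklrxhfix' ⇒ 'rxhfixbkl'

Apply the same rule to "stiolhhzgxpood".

Rule — move the first 3 characters to the end (rotate left by 3).
Doing the same to "stiolhhzgxpood": "olhhzgxpoodsti".

olhhzgxpoodsti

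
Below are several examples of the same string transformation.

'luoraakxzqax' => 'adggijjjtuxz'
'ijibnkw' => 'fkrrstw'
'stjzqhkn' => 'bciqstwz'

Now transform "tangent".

ccjnpww

Each output is the input with this applied: shift every letter 9 places forward in the alphabet (wrapping around), then sort the characters into alphabetical order.
"tangent" → "ccjnpww".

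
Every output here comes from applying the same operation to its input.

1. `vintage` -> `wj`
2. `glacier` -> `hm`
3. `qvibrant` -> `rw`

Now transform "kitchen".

lj

Each output is the input with this applied: shift every letter 1 place forward in the alphabet (wrapping around), then keep only the first 2 characters.
On "kitchen": the first step gives "ljudifo", and the second then gives "lj".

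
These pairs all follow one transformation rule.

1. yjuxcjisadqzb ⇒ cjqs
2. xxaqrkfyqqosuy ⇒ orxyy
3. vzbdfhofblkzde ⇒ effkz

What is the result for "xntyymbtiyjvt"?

jnty

The rule is to keep one character in every 3, starting at position 2 (positions 2nd, 5th, 8th, ...), then sort the characters into alphabetical order.
Applying that to "xntyymbtiyjvt" gives "jnty".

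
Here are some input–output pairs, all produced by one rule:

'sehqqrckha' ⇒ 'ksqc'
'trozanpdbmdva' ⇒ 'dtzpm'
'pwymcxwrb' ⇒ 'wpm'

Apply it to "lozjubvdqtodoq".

dljvt

The transformation: move the last 3 characters to the front (rotate right by 3), then keep one character in every 3, starting at position 1 (positions 1st, 4th, 7th, ...).
On "lozjubvdqtodoq": the first step gives "doqlozjubvdqto", and the second then gives "dljvt".
(Check on "trozanpdbmdva": → "dvatrozanpdbm" → "dtzpm" ✓)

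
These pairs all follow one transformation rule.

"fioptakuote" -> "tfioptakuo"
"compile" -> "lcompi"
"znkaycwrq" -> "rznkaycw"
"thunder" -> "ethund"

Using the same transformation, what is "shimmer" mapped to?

In each case the input is transformed by: delete the last character, then move the last character to the front.
"shimmer" → "eshimm".
(Check on "compile": → "compil" → "lcompi" ✓)

eshimm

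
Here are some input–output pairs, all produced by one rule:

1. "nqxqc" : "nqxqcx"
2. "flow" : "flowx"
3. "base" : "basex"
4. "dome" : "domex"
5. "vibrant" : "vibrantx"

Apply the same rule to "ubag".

The transformation: append "x".
"ubag" → "ubagx".

ubagx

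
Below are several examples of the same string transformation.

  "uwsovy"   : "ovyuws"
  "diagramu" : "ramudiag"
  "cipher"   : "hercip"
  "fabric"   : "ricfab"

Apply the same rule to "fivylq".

Looking at the pairs, the operation is to swap the front and back halves of the string.
Doing the same to "fivylq": "ylqfiv".

ylqfiv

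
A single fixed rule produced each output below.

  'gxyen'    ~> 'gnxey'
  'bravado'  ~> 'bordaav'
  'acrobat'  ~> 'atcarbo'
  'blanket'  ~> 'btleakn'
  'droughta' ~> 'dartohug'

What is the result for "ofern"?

The transformation: take characters alternately from the front and the back (1st, last, 2nd, 2nd-last, ...).
For "ofern" the result is "onfre".

onfre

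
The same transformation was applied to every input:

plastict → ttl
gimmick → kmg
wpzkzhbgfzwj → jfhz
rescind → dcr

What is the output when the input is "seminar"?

ris

In each case the input is transformed by: reverse the string, then keep one character in every 3, starting at position 1 (positions 1st, 4th, 7th, ...).
Working it through for "seminar": intermediate "ranimes", final "ris".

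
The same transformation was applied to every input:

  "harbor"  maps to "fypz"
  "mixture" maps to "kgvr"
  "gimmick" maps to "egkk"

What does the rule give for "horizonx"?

The pattern: shift every letter 2 places backward in the alphabet (wrapping around), then keep only the first 4 characters.
"horizonx" → "fmpg".
(Check on "gimmick": → "egkkgai" → "egkk" ✓)

fmpg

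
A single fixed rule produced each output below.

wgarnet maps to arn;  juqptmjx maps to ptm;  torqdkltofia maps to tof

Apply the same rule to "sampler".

What's happening: move the last 2 characters to the front (rotate right by 2), then keep only the last 3 characters.
For "sampler", step one produces "ersampl"; step two turns that into "mpl".
(Check on "juqptmjx": → "jxjuqptm" → "ptm" ✓)

mpl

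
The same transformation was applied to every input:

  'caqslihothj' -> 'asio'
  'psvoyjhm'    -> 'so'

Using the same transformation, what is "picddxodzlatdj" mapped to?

The transformation: delete the last 3 characters, then keep every other character starting from the second (positions 2nd, 4th, 6th, ...).
"picddxodzlatdj" → "picddxodzla" → "idxdl".
(Check on "caqslihothj": → "caqsliho" → "asio" ✓)

idxdl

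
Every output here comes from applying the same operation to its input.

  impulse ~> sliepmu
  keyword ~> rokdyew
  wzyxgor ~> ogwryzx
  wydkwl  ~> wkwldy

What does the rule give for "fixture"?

The transformation: move the last 3 characters to the front (rotate right by 3), then swap each adjacent pair of characters (1↔2, 3↔4, ...).
On "fixture": the first step gives "urefixt", and the second then gives "rufexit".

rufexit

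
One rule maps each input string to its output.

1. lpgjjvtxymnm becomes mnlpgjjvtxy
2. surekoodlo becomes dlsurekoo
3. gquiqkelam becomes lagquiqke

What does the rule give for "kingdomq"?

omkingd

The pattern: delete the last character, then move the last 2 characters to the front (rotate right by 2).
"kingdomq" → "kingdom" → "omkingd".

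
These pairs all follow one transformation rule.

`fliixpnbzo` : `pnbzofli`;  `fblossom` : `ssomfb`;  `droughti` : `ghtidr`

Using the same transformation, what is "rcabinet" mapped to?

What's happening: swap the front and back halves of the string, then delete the last 2 characters.
Applying both steps to "rcabinet": "inetrcab", then "inetrc".

inetrc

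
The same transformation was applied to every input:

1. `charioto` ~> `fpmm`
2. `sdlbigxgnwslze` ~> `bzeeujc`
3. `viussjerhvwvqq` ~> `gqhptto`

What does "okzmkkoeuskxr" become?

Each output is the input with this applied: shift every letter 2 places backward in the alphabet (wrapping around), then keep every other character starting from the second (positions 2nd, 4th, 6th, ...).
On "okzmkkoeuskxr": the first step gives "mixkiimcsqivp", and the second then gives "ikicqv".

ikicqv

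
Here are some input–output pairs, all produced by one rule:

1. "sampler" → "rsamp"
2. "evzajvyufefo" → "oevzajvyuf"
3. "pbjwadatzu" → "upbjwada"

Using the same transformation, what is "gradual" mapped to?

Each output is the input with this applied: move the last character to the front, then delete the last 2 characters.
Working it through for "gradual": intermediate "lgradua", final "lgrad".
(Check on "sampler": → "rsample" → "rsamp" ✓)

lgrad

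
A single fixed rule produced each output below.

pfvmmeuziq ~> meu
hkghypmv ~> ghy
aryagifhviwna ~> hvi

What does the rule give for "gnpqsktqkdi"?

ktq

The pattern: move the last 3 characters to the front (rotate right by 3), then keep only the last 3 characters.
For "gnpqsktqkdi", step one produces "kdignpqsktq"; step two turns that into "ktq".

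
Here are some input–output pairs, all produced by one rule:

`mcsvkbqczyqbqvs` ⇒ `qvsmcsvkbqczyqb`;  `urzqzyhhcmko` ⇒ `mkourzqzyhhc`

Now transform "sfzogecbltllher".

In each case the input is transformed by: move the last 3 characters to the front (rotate right by 3).
On "sfzogecbltllher" that produces "hersfzogecbltll".

hersfzogecbltll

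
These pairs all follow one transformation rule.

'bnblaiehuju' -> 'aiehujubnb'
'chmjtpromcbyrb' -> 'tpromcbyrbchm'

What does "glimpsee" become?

What's happening: move the first 3 characters to the end (rotate left by 3), then delete the first character.
So "glimpsee" becomes "pseegli".
(Check on "chmjtpromcbyrb": → "jtpromcbyrbchm" → "tpromcbyrbchm" ✓)

pseegli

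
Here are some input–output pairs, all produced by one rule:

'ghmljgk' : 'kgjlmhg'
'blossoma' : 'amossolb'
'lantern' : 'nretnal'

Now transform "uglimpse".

espmilgu

Looking at the pairs, the operation is to reverse the string.
Applying that to "uglimpse" gives "espmilgu".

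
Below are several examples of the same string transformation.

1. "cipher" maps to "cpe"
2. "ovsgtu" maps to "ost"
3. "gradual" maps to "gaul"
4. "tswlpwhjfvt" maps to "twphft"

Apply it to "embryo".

The transformation: keep every other character starting from the first (positions 1st, 3rd, 5th, ...).
On "embryo" that produces "eby".

eby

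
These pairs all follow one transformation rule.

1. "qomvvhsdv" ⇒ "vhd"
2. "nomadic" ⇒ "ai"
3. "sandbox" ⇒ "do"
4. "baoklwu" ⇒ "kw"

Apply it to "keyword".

Rule — delete the first 2 characters, then keep every other character starting from the second (positions 2nd, 4th, 6th, ...).
Working it through for "keyword": intermediate "yword", final "wr".
(Check on "nomadic": → "madic" → "ai" ✓)

wr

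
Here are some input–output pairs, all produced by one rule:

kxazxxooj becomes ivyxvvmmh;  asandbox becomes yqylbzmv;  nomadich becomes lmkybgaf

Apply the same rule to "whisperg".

ufgqncpe

Each output is the input with this applied: shift every letter 2 places backward in the alphabet (wrapping around).
Doing the same to "whisperg": "ufgqncpe".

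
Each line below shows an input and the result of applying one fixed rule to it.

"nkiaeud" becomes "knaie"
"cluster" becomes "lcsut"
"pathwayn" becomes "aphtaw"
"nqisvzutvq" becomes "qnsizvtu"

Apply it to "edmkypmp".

The transformation: delete the last 2 characters, then swap each adjacent pair of characters (1↔2, 3↔4, ...).
Starting from "edmkypmp": after the first operation, "edmkyp"; after the second, "dekmpy".

dekmpy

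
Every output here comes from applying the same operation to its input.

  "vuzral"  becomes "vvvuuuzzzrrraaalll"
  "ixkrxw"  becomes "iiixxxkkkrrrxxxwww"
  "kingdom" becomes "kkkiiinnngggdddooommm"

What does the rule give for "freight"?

Looking at the pairs, the operation is to repeat every character 3 times.
For "freight" the result is "fffrrreeeiiiggghhhttt".

fffrrreeeiiiggghhhttt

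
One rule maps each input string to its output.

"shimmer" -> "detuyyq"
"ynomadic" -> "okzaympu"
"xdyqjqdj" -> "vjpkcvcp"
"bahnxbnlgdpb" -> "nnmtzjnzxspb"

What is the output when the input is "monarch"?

tyazmdo

The transformation: shift every letter 12 places forward in the alphabet (wrapping around), then move the last character to the front.
Applying that to "monarch" gives "tyazmdo".
(Check on "ynomadic": → "kzaympuo" → "okzaympu" ✓)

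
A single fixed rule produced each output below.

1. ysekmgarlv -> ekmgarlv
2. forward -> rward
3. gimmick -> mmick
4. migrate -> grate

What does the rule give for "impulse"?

pulse

Rule — delete the first 2 characters.
Doing the same to "impulse": "pulse".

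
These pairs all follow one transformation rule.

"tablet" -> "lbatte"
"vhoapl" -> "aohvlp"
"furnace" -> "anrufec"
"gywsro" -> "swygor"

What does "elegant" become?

ageletn

The transformation: move the last 2 characters to the front (rotate right by 2), then reverse the string.
On "elegant": the first step gives "ntelega", and the second then gives "ageletn".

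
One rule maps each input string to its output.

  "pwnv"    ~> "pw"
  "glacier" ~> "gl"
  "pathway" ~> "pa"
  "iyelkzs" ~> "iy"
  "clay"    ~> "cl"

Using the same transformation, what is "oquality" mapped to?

Each output is the input with this applied: keep only the first 2 characters.
So "oquality" becomes "oq".

oq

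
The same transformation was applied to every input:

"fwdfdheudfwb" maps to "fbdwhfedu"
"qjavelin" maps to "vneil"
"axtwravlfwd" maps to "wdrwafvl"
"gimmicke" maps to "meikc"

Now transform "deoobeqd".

Each output is the input with this applied: delete the first 3 characters, then take characters alternately from the front and the back (1st, last, 2nd, 2nd-last, ...).
On "deoobeqd": the first step gives "obeqd", and the second then gives "odbqe".

odbqe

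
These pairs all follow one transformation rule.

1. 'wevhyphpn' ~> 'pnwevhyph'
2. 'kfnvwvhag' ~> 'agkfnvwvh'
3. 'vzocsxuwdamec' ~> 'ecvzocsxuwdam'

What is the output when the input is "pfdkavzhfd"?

What's happening: move the last 2 characters to the front (rotate right by 2).
"pfdkavzhfd" → "fdpfdkavzh".

fdpfdkavzh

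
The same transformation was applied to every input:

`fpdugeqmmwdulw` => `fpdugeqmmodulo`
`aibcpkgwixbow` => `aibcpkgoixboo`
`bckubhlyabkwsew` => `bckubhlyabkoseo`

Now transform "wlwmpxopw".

The pattern: replace every "w" with "o".
So "wlwmpxopw" becomes "olompxopo".

olompxopo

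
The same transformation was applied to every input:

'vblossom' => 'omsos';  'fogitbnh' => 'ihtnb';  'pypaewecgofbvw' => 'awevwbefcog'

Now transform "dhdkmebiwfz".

The rule is to delete the first 3 characters, then take characters alternately from the front and the back (1st, last, 2nd, 2nd-last, ...).
"dhdkmebiwfz" → "kmebiwfz" → "kzmfewbi".

kzmfewbi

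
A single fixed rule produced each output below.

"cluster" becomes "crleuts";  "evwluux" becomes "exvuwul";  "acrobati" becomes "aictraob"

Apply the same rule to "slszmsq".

sqlssmz

In each case the input is transformed by: take characters alternately from the front and the back (1st, last, 2nd, 2nd-last, ...).
"slszmsq" → "sqlssmz".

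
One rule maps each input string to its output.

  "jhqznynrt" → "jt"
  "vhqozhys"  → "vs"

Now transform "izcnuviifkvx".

What's happening: take characters alternately from the front and the back (1st, last, 2nd, 2nd-last, ...), then keep only the first 2 characters.
"izcnuviifkvx" → "ixzvcknfuivi" → "ix".

ix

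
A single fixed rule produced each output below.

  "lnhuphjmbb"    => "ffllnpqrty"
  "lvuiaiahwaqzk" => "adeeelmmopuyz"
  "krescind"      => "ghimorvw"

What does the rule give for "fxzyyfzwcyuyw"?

Rule — shift every letter 4 places forward in the alphabet (wrapping around), then sort the characters into alphabetical order.
Starting from "fxzyyfzwcyuyw": after the first operation, "jbdccjdagcyca"; after the second, "aabccccddgjjy".

aabccccddgjjy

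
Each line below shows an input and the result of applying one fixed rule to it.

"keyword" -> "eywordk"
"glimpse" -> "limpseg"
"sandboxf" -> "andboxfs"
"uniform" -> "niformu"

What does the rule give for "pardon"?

ardonp

Each output is the input with this applied: move the first character to the end.
So "pardon" becomes "ardonp".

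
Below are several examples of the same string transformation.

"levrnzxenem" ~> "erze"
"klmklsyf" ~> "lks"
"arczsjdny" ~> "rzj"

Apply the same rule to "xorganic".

ogn

The pattern: keep every other character starting from the second (positions 2nd, 4th, 6th, ...), then delete the last character.
Working it through for "xorganic": intermediate "ognc", final "ogn".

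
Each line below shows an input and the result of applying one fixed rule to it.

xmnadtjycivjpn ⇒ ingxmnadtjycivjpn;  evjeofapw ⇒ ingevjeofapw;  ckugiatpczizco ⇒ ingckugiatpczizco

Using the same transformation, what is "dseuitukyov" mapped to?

ingdseuitukyov

The transformation: prepend "ing".
"dseuitukyov" → "ingdseuitukyov".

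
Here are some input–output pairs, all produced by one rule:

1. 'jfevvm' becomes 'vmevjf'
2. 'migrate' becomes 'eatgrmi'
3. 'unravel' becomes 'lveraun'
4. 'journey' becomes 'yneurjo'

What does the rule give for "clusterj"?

rjteuscl

The transformation: swap each adjacent pair of characters (1↔2, 3↔4, ...), then reverse the string.
"clusterj" → "rjteuscl".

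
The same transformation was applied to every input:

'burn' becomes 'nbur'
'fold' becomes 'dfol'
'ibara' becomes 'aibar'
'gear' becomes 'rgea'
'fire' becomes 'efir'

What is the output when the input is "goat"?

tgoa

What's happening: move the last character to the front.
"goat" → "tgoa".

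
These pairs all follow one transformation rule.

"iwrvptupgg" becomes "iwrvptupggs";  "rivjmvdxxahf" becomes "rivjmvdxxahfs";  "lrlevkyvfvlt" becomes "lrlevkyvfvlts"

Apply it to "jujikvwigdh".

The pattern: append "s".
Applying that to "jujikvwigdh" gives "jujikvwigdhs".

jujikvwigdhs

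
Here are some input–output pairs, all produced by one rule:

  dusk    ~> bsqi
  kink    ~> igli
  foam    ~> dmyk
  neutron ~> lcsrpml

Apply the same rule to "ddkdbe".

The transformation: shift every letter 2 places backward in the alphabet (wrapping around).
On "ddkdbe" that produces "bbibzc".

bbibzc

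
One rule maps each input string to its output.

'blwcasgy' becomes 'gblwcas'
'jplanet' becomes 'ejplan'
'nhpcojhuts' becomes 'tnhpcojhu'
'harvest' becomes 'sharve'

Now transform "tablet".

What's happening: delete the last character, then move the last character to the front.
Applying both steps to "tablet": "table", then "etabl".

etabl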